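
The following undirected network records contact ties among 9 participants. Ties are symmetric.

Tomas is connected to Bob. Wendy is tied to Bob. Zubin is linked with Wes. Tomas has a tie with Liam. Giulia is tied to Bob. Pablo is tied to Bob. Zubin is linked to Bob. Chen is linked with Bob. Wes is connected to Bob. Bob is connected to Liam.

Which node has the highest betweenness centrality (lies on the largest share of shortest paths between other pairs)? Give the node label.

Unnormalized betweenness of each node: Bob:26, Chen:0, Giulia:0, Liam:0, Pablo:0, Tomas:0, Wendy:0, Wes:0, Zubin:0.
Bob has the largest value, 26, making it the main broker — the node through which the most shortest paths run.

Bob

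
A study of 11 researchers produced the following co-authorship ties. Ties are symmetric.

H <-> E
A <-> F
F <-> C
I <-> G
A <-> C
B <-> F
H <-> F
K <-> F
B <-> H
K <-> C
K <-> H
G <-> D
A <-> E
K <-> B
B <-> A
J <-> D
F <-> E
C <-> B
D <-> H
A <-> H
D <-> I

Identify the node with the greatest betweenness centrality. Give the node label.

H

Unnormalized betweenness of each node: A:25/12, B:3/2, C:1/4, D:23, E:0, F:17/6, G:0, H:301/12, I:0, J:0, K:5/4.
H has the largest value, 301/12, making it the main broker — the node through which the most shortest paths run.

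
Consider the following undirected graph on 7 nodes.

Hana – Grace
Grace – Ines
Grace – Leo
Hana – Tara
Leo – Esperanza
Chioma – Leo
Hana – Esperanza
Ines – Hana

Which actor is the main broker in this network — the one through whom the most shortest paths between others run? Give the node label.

Unnormalized betweenness of each node: Chioma:0, Esperanza:2, Grace:4, Hana:13/2, Ines:0, Leo:11/2, Tara:0.
Hana has the largest value, 13/2, making it the main broker — the node through which the most shortest paths run.

Hana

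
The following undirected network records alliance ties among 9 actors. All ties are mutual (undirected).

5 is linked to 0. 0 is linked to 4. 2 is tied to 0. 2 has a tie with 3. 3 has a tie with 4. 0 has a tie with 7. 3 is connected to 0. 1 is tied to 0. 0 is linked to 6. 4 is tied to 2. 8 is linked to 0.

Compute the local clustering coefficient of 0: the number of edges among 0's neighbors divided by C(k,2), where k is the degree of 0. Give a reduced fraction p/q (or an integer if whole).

0's neighbors: 1, 2, 3, 4, 5, 6, 7, and 8 (k = 8).
Possible neighbor pairs: C(8,2) = 28. Edges among them: 2–3, 2–4, 3–4 → e = 3.
Clustering(0) = 3/28.

3/28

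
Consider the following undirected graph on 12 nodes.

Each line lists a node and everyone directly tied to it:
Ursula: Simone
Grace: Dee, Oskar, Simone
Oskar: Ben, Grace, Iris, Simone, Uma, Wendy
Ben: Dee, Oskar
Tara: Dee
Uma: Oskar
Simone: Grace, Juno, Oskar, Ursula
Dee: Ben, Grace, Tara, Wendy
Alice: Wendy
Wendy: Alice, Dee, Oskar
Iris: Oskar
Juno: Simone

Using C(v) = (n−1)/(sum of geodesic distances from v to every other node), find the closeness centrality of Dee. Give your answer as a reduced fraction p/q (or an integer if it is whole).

Distances from Dee: Alice:2, Ben:1, Grace:1, Iris:3, Juno:3, Oskar:2, Simone:2, Tara:1, Uma:3, Ursula:3, Wendy:1. Sum = 22.
n = 12, so closeness = 11/22 = 1/2.

1/2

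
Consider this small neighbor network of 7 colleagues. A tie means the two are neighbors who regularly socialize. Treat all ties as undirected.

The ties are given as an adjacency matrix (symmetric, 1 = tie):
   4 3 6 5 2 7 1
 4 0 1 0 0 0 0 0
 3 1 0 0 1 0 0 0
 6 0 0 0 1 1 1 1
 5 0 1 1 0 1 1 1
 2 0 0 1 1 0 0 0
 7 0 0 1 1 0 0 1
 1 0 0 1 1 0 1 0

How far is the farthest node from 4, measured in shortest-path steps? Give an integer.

Distances from 4: 1:3, 2:3, 3:1, 5:2, 6:3, 7:3.
The largest is 3 (to 6, 2, 7, and 1), so the eccentricity of 4 is 3.

3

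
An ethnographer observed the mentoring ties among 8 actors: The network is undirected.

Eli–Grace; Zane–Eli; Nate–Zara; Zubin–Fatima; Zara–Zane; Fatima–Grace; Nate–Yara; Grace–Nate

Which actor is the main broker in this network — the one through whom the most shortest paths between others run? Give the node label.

Grace

Unnormalized betweenness of each node: Eli:3, Fatima:6, Grace:12, Nate:9, Yara:0, Zane:1, Zara:2, Zubin:0.
Grace has the largest value, 12, making it the main broker — the node through which the most shortest paths run.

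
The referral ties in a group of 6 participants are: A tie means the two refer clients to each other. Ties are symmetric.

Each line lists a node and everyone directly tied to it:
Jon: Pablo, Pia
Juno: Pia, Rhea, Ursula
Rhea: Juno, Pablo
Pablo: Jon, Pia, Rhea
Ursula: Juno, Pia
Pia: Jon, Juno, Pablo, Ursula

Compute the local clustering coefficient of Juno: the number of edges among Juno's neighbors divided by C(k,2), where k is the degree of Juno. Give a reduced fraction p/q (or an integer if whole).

Juno's neighbors: Pia, Rhea, and Ursula (k = 3).
Possible neighbor pairs: C(3,2) = 3. Edges among them: Pia–Ursula → e = 1.
Clustering(Juno) = 1/3.

1/3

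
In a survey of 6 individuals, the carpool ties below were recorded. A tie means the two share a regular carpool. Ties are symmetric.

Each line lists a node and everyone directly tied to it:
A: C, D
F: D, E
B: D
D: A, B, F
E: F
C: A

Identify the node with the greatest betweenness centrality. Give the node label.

Unnormalized betweenness of each node: A:4, B:0, C:0, D:8, E:0, F:4.
D has the largest value, 8, making it the main broker — the node through which the most shortest paths run.

D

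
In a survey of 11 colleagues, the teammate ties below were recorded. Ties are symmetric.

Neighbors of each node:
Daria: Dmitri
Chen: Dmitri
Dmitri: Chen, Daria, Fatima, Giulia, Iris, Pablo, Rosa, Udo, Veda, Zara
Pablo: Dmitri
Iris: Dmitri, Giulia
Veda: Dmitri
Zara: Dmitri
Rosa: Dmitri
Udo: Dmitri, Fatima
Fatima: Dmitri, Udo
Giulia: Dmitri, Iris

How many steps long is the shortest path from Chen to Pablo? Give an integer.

One shortest route is Chen – Dmitri – Pablo, which uses 2 edges, and Chen and Pablo are not directly tied, so nothing shorter exists. So d(Chen,Pablo) = 2.

2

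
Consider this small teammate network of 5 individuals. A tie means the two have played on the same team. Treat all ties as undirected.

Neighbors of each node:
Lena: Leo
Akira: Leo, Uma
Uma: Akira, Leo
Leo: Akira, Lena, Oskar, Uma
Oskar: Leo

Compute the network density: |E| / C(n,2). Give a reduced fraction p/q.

1/2

There are 5 edges and 5 nodes, so the maximum possible is C(5,2) = 10.
Density = 5/10 = 1/2.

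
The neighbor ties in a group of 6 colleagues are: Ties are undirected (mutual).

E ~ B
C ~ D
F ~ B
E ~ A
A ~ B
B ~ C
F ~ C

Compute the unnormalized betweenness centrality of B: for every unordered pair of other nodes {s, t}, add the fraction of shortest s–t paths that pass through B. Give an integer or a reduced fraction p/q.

Pairs whose geodesics pass through B — E–C: 1; E–F: 1; E–D: 1; C–A: 1; F–A: 1; A–D: 1.
All other pairs contribute 0.
Summing the contributions gives betweenness(B) = 6.

6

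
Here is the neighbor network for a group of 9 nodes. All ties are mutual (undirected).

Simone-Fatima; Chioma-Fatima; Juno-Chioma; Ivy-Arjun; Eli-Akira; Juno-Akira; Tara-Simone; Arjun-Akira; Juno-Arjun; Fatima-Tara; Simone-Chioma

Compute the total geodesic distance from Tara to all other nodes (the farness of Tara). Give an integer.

25

Distances from Tara: Akira:4, Arjun:4, Chioma:2, Eli:5, Fatima:1, Ivy:5, Juno:3, Simone:1.
Sum = 4 + 4 + 2 + 5 + 1 + 5 + 3 + 1 = 25.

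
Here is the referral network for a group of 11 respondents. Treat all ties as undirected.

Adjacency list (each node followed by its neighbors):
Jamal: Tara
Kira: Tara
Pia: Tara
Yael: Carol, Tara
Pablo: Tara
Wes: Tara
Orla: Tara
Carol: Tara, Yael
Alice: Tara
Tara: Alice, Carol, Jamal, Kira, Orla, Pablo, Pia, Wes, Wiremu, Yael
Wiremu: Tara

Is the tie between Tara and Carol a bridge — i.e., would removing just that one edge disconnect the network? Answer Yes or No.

Even without that edge, Tara still reaches Carol via Tara – Yael – Carol, so the network stays connected. Not a bridge.

No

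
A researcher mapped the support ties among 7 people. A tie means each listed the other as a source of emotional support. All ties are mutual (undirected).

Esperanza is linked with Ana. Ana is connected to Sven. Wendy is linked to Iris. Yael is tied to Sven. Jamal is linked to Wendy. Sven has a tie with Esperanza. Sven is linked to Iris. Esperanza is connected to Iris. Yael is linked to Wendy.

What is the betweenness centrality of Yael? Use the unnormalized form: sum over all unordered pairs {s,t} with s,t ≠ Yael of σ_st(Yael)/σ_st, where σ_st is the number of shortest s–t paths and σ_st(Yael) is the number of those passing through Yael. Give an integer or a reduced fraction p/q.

Pairs whose geodesics pass through Yael — Sven–Jamal: 1/2; Sven–Wendy: 1/2; Ana–Jamal: 1/3; Ana–Wendy: 1/3.
All other pairs contribute 0.
Summing the contributions gives betweenness(Yael) = 5/3.

5/3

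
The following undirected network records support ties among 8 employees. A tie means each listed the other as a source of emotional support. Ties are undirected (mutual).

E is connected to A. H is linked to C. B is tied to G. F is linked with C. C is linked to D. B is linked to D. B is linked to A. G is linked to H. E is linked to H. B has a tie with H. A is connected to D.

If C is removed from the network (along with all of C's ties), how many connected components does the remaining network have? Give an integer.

Without C, the remaining ties split the others into: {A, B, D, E, G, H}; {F}.
That's 2 separate components.

2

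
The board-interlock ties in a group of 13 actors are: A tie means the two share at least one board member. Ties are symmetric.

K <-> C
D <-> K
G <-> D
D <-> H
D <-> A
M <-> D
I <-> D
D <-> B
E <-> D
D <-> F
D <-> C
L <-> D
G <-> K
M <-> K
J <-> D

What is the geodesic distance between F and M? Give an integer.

One shortest route is F – D – M, which uses 2 edges, and F and M are not directly tied, so nothing shorter exists. So d(F,M) = 2.

2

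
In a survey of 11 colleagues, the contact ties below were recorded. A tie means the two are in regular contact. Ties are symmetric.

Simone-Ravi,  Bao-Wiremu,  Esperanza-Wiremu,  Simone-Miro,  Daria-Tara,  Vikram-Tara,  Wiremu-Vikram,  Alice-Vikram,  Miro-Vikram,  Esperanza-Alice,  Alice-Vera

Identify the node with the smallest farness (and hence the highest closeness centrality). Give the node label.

Farness (sum of distances to all others) for each node — Alice:22, Bao:31, Daria:33, Esperanza:27, Miro:22, Ravi:38, Simone:29, Tara:24, Vera:31, Vikram:17, Wiremu:22.
The smallest farness is 17, for Vikram, so Vikram has the highest closeness.

Vikram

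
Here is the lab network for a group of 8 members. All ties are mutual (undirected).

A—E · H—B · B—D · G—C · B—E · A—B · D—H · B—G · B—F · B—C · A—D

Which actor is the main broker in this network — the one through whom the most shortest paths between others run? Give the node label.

Unnormalized betweenness of each node: A:1/2, B:16, C:0, D:1/2, E:0, F:0, G:0, H:0.
B has the largest value, 16, making it the main broker — the node through which the most shortest paths run.

B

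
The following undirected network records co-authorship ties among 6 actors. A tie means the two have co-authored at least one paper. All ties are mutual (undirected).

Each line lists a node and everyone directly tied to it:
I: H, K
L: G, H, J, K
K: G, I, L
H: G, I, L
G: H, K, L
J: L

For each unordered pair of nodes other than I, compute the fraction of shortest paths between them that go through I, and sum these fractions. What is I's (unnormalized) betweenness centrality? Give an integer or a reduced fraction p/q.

1/3

Pairs whose geodesics pass through I — H–K: 1/3.
All other pairs contribute 0.
Summing the contributions gives betweenness(I) = 1/3.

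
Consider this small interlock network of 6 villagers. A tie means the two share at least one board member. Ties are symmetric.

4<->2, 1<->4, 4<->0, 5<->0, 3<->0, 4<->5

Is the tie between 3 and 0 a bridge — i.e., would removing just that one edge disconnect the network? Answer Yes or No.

Yes

Without the 3–0 edge there is no alternate route between 3 and 0, so the network disconnects. It is a bridge.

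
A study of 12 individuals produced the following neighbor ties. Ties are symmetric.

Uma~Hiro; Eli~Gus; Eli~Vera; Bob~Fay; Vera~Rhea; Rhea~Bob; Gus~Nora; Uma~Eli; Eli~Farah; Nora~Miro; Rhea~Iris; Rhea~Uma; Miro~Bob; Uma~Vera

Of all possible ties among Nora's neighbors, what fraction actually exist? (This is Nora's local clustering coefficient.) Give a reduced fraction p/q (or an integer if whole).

Nora's neighbors: Gus and Miro (k = 2).
Possible neighbor pairs: C(2,2) = 1. Edges among them: none → e = 0.
Clustering(Nora) = 0/1.

0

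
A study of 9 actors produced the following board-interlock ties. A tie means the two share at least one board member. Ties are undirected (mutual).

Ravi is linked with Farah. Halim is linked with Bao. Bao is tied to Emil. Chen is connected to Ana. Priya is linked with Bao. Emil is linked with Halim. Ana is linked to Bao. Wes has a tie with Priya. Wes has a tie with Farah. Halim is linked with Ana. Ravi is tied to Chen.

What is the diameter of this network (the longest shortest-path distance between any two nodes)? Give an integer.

Eccentricity of each node (its greatest distance to any other): Ana:3, Bao:3, Chen:3, Emil:4, Farah:4, Halim:4, Priya:3, Ravi:4, Wes:3.
The maximum eccentricity is 4, realized for instance by the pair Ravi–Emil via Ravi – Chen – Ana – Bao – Emil. So the diameter is 4.

4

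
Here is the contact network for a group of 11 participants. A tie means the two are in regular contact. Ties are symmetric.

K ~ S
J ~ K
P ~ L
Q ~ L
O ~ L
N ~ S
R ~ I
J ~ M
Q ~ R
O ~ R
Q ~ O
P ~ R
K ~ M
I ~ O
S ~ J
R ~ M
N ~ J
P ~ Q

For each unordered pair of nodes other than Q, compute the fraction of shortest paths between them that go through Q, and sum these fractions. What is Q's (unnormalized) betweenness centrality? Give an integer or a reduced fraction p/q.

7/3

Pairs whose geodesics pass through Q — M–L: 1/3; J–L: 1/3; S–L: 2/6; N–L: 1/3; K–L: 1/3; L–R: 1/3; P–O: 1/3.
All other pairs contribute 0.
Summing the contributions gives betweenness(Q) = 7/3.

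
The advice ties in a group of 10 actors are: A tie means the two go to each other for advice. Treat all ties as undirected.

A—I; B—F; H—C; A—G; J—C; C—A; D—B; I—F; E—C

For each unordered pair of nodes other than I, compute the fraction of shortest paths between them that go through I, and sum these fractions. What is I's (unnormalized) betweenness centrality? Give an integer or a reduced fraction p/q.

18

Pairs whose geodesics pass through I — A–D: 1; A–B: 1; A–F: 1; G–D: 1; G–B: 1; G–F: 1; D–E: 1; D–C: 1; D–J: 1; D–H: 1; B–E: 1; B–C: 1; B–J: 1; B–H: 1 … (+4 more pairs).
All other pairs contribute 0.
Summing the contributions gives betweenness(I) = 18.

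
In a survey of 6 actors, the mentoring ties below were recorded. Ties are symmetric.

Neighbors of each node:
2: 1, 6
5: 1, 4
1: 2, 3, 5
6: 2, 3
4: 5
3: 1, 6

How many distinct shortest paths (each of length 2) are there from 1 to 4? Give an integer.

1

The shortest distance is 2, and the only length-2 path is 1–5–4. So there is exactly 1 shortest path.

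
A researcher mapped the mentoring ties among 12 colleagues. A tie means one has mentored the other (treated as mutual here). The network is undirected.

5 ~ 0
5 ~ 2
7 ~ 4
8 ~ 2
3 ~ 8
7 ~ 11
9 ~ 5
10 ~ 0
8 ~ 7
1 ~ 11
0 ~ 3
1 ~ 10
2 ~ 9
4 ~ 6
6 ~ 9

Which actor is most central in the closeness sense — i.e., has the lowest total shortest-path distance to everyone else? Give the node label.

Farness (sum of distances to all others) for each node — 0:24, 1:30, 2:24, 3:26, 4:28, 5:24, 6:29, 7:23, 8:22, 9:26, 10:28, 11:28.
The smallest farness is 22, for 8, so 8 has the highest closeness.

8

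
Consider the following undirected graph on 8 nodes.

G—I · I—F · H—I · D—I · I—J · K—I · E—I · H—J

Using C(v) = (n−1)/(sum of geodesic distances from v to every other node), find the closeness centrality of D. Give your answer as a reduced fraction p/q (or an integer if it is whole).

7/13

Distances from D: E:2, F:2, G:2, H:2, I:1, J:2, K:2. Sum = 13.
n = 8, so closeness = 7/13.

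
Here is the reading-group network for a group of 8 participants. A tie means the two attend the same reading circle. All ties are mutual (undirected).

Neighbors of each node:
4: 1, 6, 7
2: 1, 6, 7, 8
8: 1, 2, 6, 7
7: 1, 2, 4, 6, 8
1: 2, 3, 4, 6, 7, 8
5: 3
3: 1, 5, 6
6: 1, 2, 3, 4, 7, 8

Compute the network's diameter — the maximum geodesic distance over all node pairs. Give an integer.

3

Eccentricity of each node (its greatest distance to any other): 1:2, 2:3, 3:2, 4:3, 5:3, 6:2, 7:3, 8:3.
The maximum eccentricity is 3, realized for instance by the pair 8–5 via 8 – 1 – 3 – 5. So the diameter is 3.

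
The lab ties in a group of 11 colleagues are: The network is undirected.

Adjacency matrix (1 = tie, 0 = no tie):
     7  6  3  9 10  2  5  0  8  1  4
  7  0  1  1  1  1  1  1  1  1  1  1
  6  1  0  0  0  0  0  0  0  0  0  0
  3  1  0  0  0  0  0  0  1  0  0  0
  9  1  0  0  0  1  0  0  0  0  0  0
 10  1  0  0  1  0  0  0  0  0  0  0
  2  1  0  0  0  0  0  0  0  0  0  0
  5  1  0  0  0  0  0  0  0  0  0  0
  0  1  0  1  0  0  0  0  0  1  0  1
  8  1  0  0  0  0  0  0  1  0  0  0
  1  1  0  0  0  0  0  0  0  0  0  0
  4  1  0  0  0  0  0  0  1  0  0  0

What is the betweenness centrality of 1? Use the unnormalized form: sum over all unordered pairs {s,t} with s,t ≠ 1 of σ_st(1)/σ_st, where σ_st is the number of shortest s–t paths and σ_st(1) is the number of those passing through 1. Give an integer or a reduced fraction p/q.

0

No shortest path between any pair of other nodes passes through 1.
Summing the contributions gives betweenness(1) = 0.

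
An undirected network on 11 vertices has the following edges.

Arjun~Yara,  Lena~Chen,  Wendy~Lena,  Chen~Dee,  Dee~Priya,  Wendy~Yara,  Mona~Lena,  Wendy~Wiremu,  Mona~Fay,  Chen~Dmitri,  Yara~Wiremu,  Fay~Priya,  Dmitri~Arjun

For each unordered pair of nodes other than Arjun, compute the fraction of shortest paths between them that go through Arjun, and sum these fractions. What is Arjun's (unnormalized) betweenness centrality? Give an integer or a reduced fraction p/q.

23/6

Pairs whose geodesics pass through Arjun — Yara–Dmitri: 1; Yara–Chen: 1/2; Yara–Dee: 1/2; Yara–Priya: 1/3; Dmitri–Wendy: 1/2; Dmitri–Wiremu: 1.
All other pairs contribute 0.
Summing the contributions gives betweenness(Arjun) = 23/6.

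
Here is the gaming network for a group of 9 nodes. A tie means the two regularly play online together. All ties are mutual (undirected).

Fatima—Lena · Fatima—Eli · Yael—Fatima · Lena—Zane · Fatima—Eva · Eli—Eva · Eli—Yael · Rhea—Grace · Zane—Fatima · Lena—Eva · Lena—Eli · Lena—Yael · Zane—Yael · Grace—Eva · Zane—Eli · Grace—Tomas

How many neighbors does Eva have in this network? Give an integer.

Eva is directly tied to Eli, Fatima, Grace, and Lena. That is 4 neighbors, so the degree of Eva is 4.

4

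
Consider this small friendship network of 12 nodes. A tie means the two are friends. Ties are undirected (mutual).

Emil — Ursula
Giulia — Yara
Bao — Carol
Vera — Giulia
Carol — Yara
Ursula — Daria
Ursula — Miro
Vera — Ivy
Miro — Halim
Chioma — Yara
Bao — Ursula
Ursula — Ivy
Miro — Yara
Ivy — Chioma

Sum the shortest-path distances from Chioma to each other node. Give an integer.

Distances from Chioma: Bao:3, Carol:2, Daria:3, Emil:3, Giulia:2, Halim:3, Ivy:1, Miro:2, Ursula:2, Vera:2, Yara:1.
Sum = 3 + 2 + 3 + 3 + 2 + 3 + 1 + 2 + 2 + 2 + 1 = 24.

24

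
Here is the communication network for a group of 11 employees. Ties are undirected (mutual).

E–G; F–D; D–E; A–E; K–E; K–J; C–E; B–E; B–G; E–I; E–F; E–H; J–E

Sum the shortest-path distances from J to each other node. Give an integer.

18

Distances from J: A:2, B:2, C:2, D:2, E:1, F:2, G:2, H:2, I:2, K:1.
Sum = 2 + 2 + 2 + 2 + 1 + 2 + 2 + 2 + 2 + 1 = 18.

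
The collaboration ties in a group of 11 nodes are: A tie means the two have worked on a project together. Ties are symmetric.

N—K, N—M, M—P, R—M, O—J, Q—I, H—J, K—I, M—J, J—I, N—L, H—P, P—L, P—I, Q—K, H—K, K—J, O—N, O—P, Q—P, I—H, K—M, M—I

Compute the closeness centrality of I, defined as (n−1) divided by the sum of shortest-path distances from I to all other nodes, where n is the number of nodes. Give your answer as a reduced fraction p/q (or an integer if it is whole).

5/7

Distances from I: H:1, J:1, K:1, L:2, M:1, N:2, O:2, P:1, Q:1, R:2. Sum = 14.
n = 11, so closeness = 10/14 = 5/7.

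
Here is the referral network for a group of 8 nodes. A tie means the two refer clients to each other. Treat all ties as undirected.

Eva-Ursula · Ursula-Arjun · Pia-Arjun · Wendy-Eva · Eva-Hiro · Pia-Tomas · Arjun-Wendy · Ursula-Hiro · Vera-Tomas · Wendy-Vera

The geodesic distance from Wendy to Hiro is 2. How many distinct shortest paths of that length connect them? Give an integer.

1

The shortest distance is 2, and the only length-2 path is Wendy–Eva–Hiro. So there is exactly 1 shortest path.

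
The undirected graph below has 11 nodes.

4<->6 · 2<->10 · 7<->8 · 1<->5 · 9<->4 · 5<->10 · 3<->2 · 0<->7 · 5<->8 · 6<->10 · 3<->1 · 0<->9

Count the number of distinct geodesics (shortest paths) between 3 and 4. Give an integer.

1

The shortest distance is 4, and the only length-4 path is 3–2–10–6–4. So there is exactly 1 shortest path.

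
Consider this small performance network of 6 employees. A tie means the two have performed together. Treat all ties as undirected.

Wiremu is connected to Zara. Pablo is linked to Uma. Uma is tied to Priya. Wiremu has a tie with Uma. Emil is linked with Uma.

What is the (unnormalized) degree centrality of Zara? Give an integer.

Zara is directly tied to Wiremu. That is 1 neighbor, so the degree of Zara is 1.

1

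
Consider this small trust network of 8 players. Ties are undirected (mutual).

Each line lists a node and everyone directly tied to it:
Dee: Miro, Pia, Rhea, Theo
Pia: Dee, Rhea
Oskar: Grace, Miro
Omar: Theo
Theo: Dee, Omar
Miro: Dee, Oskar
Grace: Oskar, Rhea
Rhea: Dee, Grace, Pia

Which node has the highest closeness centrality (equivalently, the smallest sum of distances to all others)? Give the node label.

Dee

Farness (sum of distances to all others) for each node — Dee:10, Grace:15, Miro:13, Omar:20, Oskar:16, Pia:14, Rhea:12, Theo:14.
The smallest farness is 10, for Dee, so Dee has the highest closeness.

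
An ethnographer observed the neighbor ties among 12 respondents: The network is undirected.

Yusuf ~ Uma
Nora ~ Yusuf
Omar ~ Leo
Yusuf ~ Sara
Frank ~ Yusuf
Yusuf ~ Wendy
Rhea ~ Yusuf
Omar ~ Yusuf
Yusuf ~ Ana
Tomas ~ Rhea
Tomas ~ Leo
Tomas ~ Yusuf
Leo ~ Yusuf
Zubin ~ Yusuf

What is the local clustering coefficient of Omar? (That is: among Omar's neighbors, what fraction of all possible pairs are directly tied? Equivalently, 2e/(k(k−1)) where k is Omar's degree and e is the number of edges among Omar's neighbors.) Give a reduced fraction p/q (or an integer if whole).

1

Omar's neighbors: Leo and Yusuf (k = 2).
Possible neighbor pairs: C(2,2) = 1. Edges among them: Leo–Yusuf → e = 1.
Clustering(Omar) = 1/1.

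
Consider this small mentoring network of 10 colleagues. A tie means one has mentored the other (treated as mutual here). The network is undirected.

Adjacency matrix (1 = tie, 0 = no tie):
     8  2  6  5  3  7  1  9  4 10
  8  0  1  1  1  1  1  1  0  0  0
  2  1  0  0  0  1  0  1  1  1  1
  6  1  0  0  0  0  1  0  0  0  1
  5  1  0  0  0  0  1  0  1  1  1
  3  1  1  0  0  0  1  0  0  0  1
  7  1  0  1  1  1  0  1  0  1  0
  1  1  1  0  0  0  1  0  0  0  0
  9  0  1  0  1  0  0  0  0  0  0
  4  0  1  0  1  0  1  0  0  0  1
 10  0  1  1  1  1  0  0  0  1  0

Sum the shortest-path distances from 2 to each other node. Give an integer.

12

Distances from 2: 1:1, 3:1, 4:1, 5:2, 6:2, 7:2, 8:1, 9:1, 10:1.
Sum = 1 + 1 + 1 + 2 + 2 + 2 + 1 + 1 + 1 = 12.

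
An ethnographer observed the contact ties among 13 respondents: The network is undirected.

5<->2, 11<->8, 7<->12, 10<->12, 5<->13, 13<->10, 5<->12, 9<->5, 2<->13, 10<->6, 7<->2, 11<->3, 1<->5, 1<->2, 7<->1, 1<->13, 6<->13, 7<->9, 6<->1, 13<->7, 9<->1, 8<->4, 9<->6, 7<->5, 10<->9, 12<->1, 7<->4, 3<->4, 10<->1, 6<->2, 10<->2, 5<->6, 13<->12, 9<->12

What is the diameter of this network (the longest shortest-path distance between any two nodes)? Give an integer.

5

Eccentricity of each node (its greatest distance to any other): 1:4, 2:4, 3:4, 4:3, 5:4, 6:5, 7:3, 8:4, 9:4, 10:5, 11:5, 12:4, 13:4.
The maximum eccentricity is 5, realized for instance by the pair 11–6 via 11 – 3 – 4 – 7 – 2 – 6. So the diameter is 5.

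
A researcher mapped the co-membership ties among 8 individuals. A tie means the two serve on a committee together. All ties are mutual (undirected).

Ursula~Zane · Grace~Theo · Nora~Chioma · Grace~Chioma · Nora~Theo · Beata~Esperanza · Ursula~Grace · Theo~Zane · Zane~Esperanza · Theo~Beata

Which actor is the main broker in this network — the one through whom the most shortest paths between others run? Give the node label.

Theo

Unnormalized betweenness of each node: Beata:26/15, Chioma:5/6, Esperanza:5/6, Grace:143/30, Nora:26/15, Theo:299/30, Ursula:41/30, Zane:143/30.
Theo has the largest value, 299/30, making it the main broker — the node through which the most shortest paths run.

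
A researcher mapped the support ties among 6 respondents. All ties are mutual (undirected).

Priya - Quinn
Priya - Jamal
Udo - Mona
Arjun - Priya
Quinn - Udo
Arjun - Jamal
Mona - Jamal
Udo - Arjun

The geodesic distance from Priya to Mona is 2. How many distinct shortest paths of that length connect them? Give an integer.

The shortest distance is 2, and the only length-2 path is Priya–Jamal–Mona. So there is exactly 1 shortest path.

1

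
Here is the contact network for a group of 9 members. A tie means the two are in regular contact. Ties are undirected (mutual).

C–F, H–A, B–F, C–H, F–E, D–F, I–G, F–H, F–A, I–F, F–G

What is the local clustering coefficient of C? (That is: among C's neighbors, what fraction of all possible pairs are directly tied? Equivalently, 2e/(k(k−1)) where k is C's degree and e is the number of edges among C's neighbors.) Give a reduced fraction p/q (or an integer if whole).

C's neighbors: F and H (k = 2).
Possible neighbor pairs: C(2,2) = 1. Edges among them: F–H → e = 1.
Clustering(C) = 1/1.

1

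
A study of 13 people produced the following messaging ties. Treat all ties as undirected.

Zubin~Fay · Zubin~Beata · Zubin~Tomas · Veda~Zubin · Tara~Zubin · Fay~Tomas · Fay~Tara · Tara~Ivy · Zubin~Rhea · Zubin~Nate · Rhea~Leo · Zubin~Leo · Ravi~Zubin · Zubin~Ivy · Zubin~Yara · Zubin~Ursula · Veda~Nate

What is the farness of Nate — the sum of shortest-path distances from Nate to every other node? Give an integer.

22

Distances from Nate: Beata:2, Fay:2, Ivy:2, Leo:2, Ravi:2, Rhea:2, Tara:2, Tomas:2, Ursula:2, Veda:1, Yara:2, Zubin:1.
Sum = 2 + 2 + 2 + 2 + 2 + 2 + 2 + 2 + 2 + 1 + 2 + 1 = 22.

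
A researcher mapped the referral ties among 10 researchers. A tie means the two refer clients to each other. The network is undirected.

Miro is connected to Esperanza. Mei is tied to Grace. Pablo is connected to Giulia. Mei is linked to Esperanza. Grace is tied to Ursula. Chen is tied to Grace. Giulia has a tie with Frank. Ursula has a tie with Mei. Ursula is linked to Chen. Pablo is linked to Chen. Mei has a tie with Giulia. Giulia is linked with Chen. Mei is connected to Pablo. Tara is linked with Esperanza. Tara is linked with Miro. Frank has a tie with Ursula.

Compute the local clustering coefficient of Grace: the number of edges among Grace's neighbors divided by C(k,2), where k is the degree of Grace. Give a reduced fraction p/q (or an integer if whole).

2/3

Grace's neighbors: Chen, Mei, and Ursula (k = 3).
Possible neighbor pairs: C(3,2) = 3. Edges among them: Chen–Ursula, Mei–Ursula → e = 2.
Clustering(Grace) = 2/3.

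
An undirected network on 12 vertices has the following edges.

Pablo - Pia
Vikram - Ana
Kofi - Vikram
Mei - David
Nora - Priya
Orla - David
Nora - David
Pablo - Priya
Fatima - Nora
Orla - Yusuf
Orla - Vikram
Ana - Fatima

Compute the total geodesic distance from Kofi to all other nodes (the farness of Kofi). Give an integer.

40

Distances from Kofi: Ana:2, David:3, Fatima:3, Mei:4, Nora:4, Orla:2, Pablo:6, Pia:7, Priya:5, Vikram:1, Yusuf:3.
Sum = 2 + 3 + 3 + 4 + 4 + 2 + 6 + 7 + 5 + 1 + 3 = 40.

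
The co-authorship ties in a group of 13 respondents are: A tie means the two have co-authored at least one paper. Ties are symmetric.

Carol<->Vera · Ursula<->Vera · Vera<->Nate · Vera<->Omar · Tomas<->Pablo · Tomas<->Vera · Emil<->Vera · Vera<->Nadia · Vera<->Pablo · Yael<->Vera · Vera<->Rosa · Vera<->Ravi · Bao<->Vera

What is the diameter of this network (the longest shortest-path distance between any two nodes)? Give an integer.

Eccentricity of each node (its greatest distance to any other): Bao:2, Carol:2, Emil:2, Nadia:2, Nate:2, Omar:2, Pablo:2, Ravi:2, Rosa:2, Tomas:2, Ursula:2, Vera:1, Yael:2.
The maximum eccentricity is 2, realized for instance by the pair Ravi–Pablo via Ravi – Vera – Pablo. So the diameter is 2.

2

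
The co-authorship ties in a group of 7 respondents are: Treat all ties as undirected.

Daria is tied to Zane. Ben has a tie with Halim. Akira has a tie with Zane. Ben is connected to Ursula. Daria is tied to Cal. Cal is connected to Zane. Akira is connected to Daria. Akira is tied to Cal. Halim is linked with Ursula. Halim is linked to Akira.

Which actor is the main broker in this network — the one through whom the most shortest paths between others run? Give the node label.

Unnormalized betweenness of each node: Akira:9, Ben:0, Cal:0, Daria:0, Halim:8, Ursula:0, Zane:0.
Akira has the largest value, 9, making it the main broker — the node through which the most shortest paths run.

Akira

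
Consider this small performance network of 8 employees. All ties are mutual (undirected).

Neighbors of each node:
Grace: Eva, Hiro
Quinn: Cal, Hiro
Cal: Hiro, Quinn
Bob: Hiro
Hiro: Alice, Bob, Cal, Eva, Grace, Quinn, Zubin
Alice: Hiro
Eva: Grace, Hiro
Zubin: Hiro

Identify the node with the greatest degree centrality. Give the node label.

Hiro

Degrees — Alice:1, Bob:1, Cal:2, Eva:2, Grace:2, Hiro:7, Quinn:2, Zubin:1.
The maximum is 7, attained only by Hiro.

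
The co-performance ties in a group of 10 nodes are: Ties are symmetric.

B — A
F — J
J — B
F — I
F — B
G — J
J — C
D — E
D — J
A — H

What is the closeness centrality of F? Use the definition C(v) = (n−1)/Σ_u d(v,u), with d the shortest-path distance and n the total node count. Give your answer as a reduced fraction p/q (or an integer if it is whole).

9/17

Distances from F: A:2, B:1, C:2, D:2, E:3, G:2, H:3, I:1, J:1. Sum = 17.
n = 10, so closeness = 9/17.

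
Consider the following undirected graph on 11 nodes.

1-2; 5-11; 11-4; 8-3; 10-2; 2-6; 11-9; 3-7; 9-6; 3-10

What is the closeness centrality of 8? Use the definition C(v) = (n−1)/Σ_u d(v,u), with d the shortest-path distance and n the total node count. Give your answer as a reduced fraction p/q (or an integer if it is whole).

10/41

Distances from 8: 1:4, 2:3, 3:1, 4:7, 5:7, 6:4, 7:2, 9:5, 10:2, 11:6. Sum = 41.
n = 11, so closeness = 10/41.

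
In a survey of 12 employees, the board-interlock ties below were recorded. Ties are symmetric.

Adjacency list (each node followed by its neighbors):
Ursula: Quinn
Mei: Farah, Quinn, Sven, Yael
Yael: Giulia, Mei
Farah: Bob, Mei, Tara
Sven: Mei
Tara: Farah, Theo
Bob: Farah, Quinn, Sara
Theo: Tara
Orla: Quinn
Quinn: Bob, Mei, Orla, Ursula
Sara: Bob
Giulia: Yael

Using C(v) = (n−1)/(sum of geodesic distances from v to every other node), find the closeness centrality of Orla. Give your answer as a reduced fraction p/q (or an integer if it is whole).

11/32

Distances from Orla: Bob:2, Farah:3, Giulia:4, Mei:2, Quinn:1, Sara:3, Sven:3, Tara:4, Theo:5, Ursula:2, Yael:3. Sum = 32.
n = 12, so closeness = 11/32.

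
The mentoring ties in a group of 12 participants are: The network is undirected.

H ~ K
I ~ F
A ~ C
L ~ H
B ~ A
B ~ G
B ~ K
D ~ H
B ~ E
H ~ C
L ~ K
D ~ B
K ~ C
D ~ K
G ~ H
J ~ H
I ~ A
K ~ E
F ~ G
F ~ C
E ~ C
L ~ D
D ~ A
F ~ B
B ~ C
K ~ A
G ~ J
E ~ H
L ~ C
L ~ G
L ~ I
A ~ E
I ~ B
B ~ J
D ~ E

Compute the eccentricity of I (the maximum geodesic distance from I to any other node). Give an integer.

Distances from I: A:1, B:1, C:2, D:2, E:2, F:1, G:2, H:2, J:2, K:2, L:1.
The largest is 2 (to C, G, H, D, K, J, and E), so the eccentricity of I is 2.

2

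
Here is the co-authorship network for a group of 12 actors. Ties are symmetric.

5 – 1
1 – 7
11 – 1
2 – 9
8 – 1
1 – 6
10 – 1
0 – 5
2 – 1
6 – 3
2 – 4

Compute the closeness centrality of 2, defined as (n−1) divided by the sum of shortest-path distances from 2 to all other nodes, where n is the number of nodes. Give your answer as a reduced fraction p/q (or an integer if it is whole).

11/21

Distances from 2: 0:3, 1:1, 3:3, 4:1, 5:2, 6:2, 7:2, 8:2, 9:1, 10:2, 11:2. Sum = 21.
n = 12, so closeness = 11/21.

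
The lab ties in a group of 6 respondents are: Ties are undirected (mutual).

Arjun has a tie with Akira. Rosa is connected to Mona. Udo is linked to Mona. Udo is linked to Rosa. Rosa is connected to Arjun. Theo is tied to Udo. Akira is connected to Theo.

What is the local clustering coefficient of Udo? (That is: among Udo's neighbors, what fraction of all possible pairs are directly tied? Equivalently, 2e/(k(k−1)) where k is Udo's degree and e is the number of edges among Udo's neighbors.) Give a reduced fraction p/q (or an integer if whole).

Udo's neighbors: Mona, Rosa, and Theo (k = 3).
Possible neighbor pairs: C(3,2) = 3. Edges among them: Mona–Rosa → e = 1.
Clustering(Udo) = 1/3.

1/3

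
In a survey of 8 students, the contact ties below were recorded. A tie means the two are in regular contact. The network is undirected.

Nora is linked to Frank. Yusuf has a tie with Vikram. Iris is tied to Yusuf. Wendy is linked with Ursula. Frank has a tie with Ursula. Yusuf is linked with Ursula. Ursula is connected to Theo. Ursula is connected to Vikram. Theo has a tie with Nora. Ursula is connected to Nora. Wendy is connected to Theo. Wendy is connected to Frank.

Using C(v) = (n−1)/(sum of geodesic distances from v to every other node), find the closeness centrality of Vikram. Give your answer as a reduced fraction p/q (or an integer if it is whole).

Distances from Vikram: Frank:2, Iris:2, Nora:2, Theo:2, Ursula:1, Wendy:2, Yusuf:1. Sum = 12.
n = 8, so closeness = 7/12.

7/12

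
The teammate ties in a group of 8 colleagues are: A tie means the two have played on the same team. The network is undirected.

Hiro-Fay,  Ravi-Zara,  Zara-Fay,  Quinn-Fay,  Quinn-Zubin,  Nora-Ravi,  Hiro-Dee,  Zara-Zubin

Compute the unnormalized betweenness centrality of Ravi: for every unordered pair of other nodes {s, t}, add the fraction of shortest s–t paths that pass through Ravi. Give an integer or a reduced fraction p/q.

6

Pairs whose geodesics pass through Ravi — Fay–Nora: 1; Hiro–Nora: 1; Zara–Nora: 1; Zubin–Nora: 1; Dee–Nora: 1; Quinn–Nora: 2/2.
All other pairs contribute 0.
Summing the contributions gives betweenness(Ravi) = 6.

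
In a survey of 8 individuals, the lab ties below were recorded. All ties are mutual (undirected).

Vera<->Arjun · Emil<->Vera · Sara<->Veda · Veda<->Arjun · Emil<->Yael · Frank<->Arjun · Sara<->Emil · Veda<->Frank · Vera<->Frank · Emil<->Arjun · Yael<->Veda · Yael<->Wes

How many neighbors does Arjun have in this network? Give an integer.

4

Arjun is directly tied to Emil, Frank, Veda, and Vera. That is 4 neighbors, so the degree of Arjun is 4.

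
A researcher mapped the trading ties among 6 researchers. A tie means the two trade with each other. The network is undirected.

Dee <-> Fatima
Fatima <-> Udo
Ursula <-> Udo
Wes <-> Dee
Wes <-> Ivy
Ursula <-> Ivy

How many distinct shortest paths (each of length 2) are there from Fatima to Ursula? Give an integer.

1

The shortest distance is 2, and the only length-2 path is Fatima–Udo–Ursula. So there is exactly 1 shortest path.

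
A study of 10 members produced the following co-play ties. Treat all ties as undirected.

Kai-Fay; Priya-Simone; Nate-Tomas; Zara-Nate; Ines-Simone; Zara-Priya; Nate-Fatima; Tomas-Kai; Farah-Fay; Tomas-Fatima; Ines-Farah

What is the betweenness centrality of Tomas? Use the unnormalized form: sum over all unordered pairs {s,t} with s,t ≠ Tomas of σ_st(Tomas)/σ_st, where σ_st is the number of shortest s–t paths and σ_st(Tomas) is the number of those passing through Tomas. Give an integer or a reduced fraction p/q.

19/2

Pairs whose geodesics pass through Tomas — Farah–Nate: 1; Farah–Fatima: 1; Ines–Fatima: 1/2; Priya–Kai: 1; Zara–Kai: 1; Zara–Fay: 1; Nate–Kai: 1; Nate–Fay: 1; Fatima–Kai: 1; Fatima–Fay: 1.
All other pairs contribute 0.
Summing the contributions gives betweenness(Tomas) = 19/2.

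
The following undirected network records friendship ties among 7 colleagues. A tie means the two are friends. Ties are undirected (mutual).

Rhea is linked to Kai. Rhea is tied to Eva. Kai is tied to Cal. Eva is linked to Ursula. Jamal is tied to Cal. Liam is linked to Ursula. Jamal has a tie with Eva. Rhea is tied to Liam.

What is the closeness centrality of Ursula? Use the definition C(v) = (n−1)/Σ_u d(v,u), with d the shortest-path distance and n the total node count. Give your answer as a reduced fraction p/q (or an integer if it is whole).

1/2

Distances from Ursula: Cal:3, Eva:1, Jamal:2, Kai:3, Liam:1, Rhea:2. Sum = 12.
n = 7, so closeness = 6/12 = 1/2.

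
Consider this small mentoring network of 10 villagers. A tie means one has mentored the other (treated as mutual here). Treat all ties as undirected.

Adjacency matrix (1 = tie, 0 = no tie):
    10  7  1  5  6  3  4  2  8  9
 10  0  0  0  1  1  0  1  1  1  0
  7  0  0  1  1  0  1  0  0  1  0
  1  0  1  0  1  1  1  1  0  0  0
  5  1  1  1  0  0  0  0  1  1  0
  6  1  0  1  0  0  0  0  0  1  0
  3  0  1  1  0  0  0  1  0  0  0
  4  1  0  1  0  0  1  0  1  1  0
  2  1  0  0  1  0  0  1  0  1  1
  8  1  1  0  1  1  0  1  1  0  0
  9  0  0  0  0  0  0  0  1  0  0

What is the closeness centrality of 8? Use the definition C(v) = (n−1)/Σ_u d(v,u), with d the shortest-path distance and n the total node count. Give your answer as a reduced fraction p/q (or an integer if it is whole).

Distances from 8: 1:2, 2:1, 3:2, 4:1, 5:1, 6:1, 7:1, 9:2, 10:1. Sum = 12.
n = 10, so closeness = 9/12 = 3/4.

3/4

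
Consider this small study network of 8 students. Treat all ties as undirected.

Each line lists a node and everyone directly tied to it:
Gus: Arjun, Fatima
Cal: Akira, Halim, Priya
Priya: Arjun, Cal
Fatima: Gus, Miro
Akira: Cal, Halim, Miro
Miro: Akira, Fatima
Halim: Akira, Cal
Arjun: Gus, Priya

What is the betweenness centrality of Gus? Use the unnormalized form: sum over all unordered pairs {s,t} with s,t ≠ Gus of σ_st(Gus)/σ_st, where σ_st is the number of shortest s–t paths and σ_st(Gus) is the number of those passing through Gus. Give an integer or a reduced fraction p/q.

3

Pairs whose geodesics pass through Gus — Miro–Arjun: 1; Fatima–Arjun: 1; Fatima–Priya: 1.
All other pairs contribute 0.
Summing the contributions gives betweenness(Gus) = 3.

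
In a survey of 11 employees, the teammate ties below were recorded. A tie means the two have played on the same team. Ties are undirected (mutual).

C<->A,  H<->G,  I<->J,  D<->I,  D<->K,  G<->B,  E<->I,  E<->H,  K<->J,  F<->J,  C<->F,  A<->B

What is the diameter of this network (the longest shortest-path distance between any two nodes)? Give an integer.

Eccentricity of each node (its greatest distance to any other): A:5, B:5, C:4, D:5, E:4, F:4, G:5, H:4, I:4, J:4, K:5.
The maximum eccentricity is 5, realized for instance by the pair D–B via D – I – E – H – G – B. So the diameter is 5.

5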